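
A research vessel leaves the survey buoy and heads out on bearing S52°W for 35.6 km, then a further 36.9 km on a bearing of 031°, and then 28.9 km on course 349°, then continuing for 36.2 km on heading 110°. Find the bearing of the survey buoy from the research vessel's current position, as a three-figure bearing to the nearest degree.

217°

Leg 1 (S52°W, 35.6 km): east 35.6 sin 232° = -28.05, north 35.6 cos 232° = -21.92
Leg 2 (031°, 36.9 km): east 36.9 sin 31° = 19.00, north 36.9 cos 31° = 31.63
Leg 3 (349°, 28.9 km): east 28.9 sin 349° = -5.51, north 28.9 cos 349° = 28.37
Leg 4 (110°, 36.2 km): east 36.2 sin 110° = 34.02, north 36.2 cos 110° = -12.38
Net displacement: 19.45 east, 25.70 north. Direction back to start is (-19.45, -25.70): bearing = atan2(-19.45, -25.70) mod 360° = 217.12° ≈ 217°.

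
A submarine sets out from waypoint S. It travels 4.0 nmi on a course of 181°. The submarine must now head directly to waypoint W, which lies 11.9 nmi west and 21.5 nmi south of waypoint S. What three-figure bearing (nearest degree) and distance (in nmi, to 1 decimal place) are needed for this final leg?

214°, 21.1 nmi

Leg 1 (181°, 4.0 nmi): east 4.0 sin 181° = -0.07, north 4.0 cos 181° = -4.00
Current position: (-0.07, -4.00). Target: (-11.9, -21.5). Remaining: Δeast = -11.83, Δnorth = -17.50.
Bearing = atan2(-11.83, -17.50) mod 360° = 214.06°; distance = √((-11.83)² + (-17.50)²) = 21.124 nmi.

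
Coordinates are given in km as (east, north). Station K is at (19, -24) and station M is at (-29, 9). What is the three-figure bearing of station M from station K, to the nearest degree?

Δeast = -29 − 19 = -48.00; Δnorth = 9 − -24 = 33.00.
Bearing = atan2(Δeast, Δnorth) mod 360° = 304.51° ≈ 305°.

305°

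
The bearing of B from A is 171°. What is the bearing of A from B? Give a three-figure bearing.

Back-bearing = 171° + 180° = 351°.

351°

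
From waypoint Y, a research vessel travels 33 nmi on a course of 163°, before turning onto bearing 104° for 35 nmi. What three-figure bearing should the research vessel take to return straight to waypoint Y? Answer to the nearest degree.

313°

Leg 1 (163°, 33 nmi): east 33 sin 163° = 9.65, north 33 cos 163° = -31.56
Leg 2 (104°, 35 nmi): east 35 sin 104° = 33.96, north 35 cos 104° = -8.47
Net displacement: 43.61 east, -40.03 north. Direction back to start is (-43.61, 40.03): bearing = atan2(-43.61, 40.03) mod 360° = 312.55° ≈ 313°.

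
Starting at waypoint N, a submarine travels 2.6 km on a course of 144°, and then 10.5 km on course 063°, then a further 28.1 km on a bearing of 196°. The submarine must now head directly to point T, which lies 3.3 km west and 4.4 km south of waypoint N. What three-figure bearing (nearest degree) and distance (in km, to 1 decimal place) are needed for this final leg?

342°, 21.0 km

Leg 1 (144°, 2.6 km): east 2.6 sin 144° = 1.53, north 2.6 cos 144° = -2.10
Leg 2 (063°, 10.5 km): east 10.5 sin 63° = 9.36, north 10.5 cos 63° = 4.77
Leg 3 (196°, 28.1 km): east 28.1 sin 196° = -7.75, north 28.1 cos 196° = -27.01
Current position: (3.14, -24.35). Target: (-3.3, -4.4). Remaining: Δeast = -6.44, Δnorth = 19.95.
Bearing = atan2(-6.44, 19.95) mod 360° = 342.11°; distance = √((-6.44)² + (19.95)²) = 20.961 km.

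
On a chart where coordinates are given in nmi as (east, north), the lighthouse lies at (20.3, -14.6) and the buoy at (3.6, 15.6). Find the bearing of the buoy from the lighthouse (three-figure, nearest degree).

331°

Δeast = 3.6 − 20.3 = -16.70; Δnorth = 15.6 − -14.6 = 30.20.
Bearing = atan2(Δeast, Δnorth) mod 360° = 331.06° ≈ 331°.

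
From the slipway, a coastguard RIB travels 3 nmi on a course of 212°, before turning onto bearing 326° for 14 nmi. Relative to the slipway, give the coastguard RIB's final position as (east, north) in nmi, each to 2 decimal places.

(-9.42, 9.06)

Leg 1 (212°, 3 nmi): east 3 sin 212° = -1.59, north 3 cos 212° = -2.54
Leg 2 (326°, 14 nmi): east 14 sin 326° = -7.83, north 14 cos 326° = 11.61
Summing: -9.42 nmi east, 9.06 nmi north → (-9.42, 9.06).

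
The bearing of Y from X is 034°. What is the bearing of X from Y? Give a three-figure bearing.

214°

Back-bearing = 034° + 180° = 214°.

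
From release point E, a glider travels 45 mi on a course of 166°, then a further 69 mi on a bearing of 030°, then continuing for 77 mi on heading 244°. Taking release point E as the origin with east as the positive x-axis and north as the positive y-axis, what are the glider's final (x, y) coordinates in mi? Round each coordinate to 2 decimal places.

Leg 1 (166°, 45 mi): east 45 sin 166° = 10.89, north 45 cos 166° = -43.66
Leg 2 (030°, 69 mi): east 69 sin 30° = 34.50, north 69 cos 30° = 59.76
Leg 3 (244°, 77 mi): east 77 sin 244° = -69.21, north 77 cos 244° = -33.75
Summing: -23.82 mi east, -17.66 mi north → (-23.82, -17.66).

(-23.82, -17.66)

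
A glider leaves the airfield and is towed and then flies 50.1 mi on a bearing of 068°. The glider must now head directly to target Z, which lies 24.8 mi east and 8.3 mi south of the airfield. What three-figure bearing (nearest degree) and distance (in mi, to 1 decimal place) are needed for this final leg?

Leg 1 (068°, 50.1 mi): east 50.1 sin 68° = 46.45, north 50.1 cos 68° = 18.77
Current position: (46.45, 18.77). Target: (24.8, -8.3). Remaining: Δeast = -21.65, Δnorth = -27.07.
Bearing = atan2(-21.65, -27.07) mod 360° = 218.66°; distance = √((-21.65)² + (-27.07)²) = 34.662 mi.

219°, 34.7 mi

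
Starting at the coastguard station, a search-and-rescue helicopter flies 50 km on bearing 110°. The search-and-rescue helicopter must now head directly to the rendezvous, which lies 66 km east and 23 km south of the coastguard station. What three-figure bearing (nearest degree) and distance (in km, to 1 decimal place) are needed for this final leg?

107°, 19.9 km

Leg 1 (110°, 50 km): east 50 sin 110° = 46.98, north 50 cos 110° = -17.10
Current position: (46.98, -17.10). Target: (66, -23). Remaining: Δeast = 19.02, Δnorth = -5.90.
Bearing = atan2(19.02, -5.90) mod 360° = 107.24°; distance = √((19.02)² + (-5.90)²) = 19.909 km.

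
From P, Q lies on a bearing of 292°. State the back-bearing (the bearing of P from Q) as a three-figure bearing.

Back-bearing = 292° − 180° = 112°.

112°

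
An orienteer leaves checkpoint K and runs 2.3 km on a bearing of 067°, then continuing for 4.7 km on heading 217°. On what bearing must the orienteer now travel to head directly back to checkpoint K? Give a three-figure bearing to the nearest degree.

014°

Leg 1 (067°, 2.3 km): east 2.3 sin 67° = 2.12, north 2.3 cos 67° = 0.90
Leg 2 (217°, 4.7 km): east 4.7 sin 217° = -2.83, north 4.7 cos 217° = -3.75
Net displacement: -0.71 east, -2.85 north. Direction back to start is (0.71, 2.85): bearing = atan2(0.71, 2.85) mod 360° = 13.99° ≈ 014°.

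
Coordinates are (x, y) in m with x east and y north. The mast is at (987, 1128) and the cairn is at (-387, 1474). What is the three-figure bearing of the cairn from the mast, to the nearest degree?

Δeast = -387 − 987 = -1374.00; Δnorth = 1474 − 1128 = 346.00.
Bearing = atan2(Δeast, Δnorth) mod 360° = 284.13° ≈ 284°.

284°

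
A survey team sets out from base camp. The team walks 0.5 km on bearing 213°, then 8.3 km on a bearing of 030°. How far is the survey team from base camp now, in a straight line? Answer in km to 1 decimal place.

Leg 1 (213°, 0.5 km): east 0.5 sin 213° = -0.27, north 0.5 cos 213° = -0.42
Leg 2 (030°, 8.3 km): east 8.3 sin 30° = 4.15, north 8.3 cos 30° = 7.19
Net: 3.88 east, 6.77 north. Distance = √((3.88)² + (6.77)²) = 7.801 km.

7.8 km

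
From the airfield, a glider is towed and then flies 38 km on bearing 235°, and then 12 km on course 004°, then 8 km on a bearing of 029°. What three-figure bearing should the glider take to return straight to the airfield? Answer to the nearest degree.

084°

Leg 1 (235°, 38 km): east 38 sin 235° = -31.13, north 38 cos 235° = -21.80
Leg 2 (004°, 12 km): east 12 sin 4° = 0.84, north 12 cos 4° = 11.97
Leg 3 (029°, 8 km): east 8 sin 29° = 3.88, north 8 cos 29° = 7.00
Net displacement: -26.41 east, -2.83 north. Direction back to start is (26.41, 2.83): bearing = atan2(26.41, 2.83) mod 360° = 83.89° ≈ 084°.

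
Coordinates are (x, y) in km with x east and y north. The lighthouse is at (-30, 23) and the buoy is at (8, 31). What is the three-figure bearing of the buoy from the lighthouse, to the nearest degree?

Δeast = 8 − -30 = 38.00; Δnorth = 31 − 23 = 8.00.
Bearing = atan2(Δeast, Δnorth) mod 360° = 78.11° ≈ 078°.

078°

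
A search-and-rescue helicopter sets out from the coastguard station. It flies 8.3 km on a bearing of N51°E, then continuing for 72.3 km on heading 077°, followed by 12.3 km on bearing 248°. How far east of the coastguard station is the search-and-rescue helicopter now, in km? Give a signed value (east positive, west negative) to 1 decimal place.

Leg 1 (N51°E, 8.3 km): east 8.3 sin 51° = 6.45, north 8.3 cos 51° = 5.22
Leg 2 (077°, 72.3 km): east 72.3 sin 77° = 70.45, north 72.3 cos 77° = 16.26
Leg 3 (248°, 12.3 km): east 12.3 sin 248° = -11.40, north 12.3 cos 248° = -4.61
Net east component: 65.49 km.

65.5 km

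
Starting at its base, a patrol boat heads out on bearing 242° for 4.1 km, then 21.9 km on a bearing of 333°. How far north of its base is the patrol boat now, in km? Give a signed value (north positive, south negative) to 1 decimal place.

17.6 km

Leg 1 (242°, 4.1 km): east 4.1 sin 242° = -3.62, north 4.1 cos 242° = -1.92
Leg 2 (333°, 21.9 km): east 21.9 sin 333° = -9.94, north 21.9 cos 333° = 19.51
Net north component: 17.59 km.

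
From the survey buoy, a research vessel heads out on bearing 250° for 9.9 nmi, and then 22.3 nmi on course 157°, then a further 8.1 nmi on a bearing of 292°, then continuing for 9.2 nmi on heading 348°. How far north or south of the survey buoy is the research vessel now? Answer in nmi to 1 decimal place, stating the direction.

Leg 1 (250°, 9.9 nmi): east 9.9 sin 250° = -9.30, north 9.9 cos 250° = -3.39
Leg 2 (157°, 22.3 nmi): east 22.3 sin 157° = 8.71, north 22.3 cos 157° = -20.53
Leg 3 (292°, 8.1 nmi): east 8.1 sin 292° = -7.51, north 8.1 cos 292° = 3.03
Leg 4 (348°, 9.2 nmi): east 9.2 sin 348° = -1.91, north 9.2 cos 348° = 9.00
Net north component: -11.88 nmi.

11.9 nmi south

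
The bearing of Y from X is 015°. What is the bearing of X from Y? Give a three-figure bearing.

195°

Back-bearing = 015° + 180° = 195°.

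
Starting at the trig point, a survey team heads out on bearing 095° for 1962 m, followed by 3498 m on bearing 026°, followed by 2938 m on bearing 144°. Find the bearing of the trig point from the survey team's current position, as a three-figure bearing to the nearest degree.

Leg 1 (095°, 1962 m): east 1962 sin 95° = 1954.53, north 1962 cos 95° = -171.00
Leg 2 (026°, 3498 m): east 3498 sin 26° = 1533.42, north 3498 cos 26° = 3143.98
Leg 3 (144°, 2938 m): east 2938 sin 144° = 1726.91, north 2938 cos 144° = -2376.89
Net displacement: 5214.87 east, 596.09 north. Direction back to start is (-5214.87, -596.09): bearing = atan2(-5214.87, -596.09) mod 360° = 263.48° ≈ 263°.

263°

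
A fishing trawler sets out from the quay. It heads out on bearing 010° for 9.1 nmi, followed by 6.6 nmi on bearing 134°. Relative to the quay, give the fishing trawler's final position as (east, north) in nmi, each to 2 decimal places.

(6.33, 4.38)

Leg 1 (010°, 9.1 nmi): east 9.1 sin 10° = 1.58, north 9.1 cos 10° = 8.96
Leg 2 (134°, 6.6 nmi): east 6.6 sin 134° = 4.75, north 6.6 cos 134° = -4.58
Summing: 6.33 nmi east, 4.38 nmi north → (6.33, 4.38).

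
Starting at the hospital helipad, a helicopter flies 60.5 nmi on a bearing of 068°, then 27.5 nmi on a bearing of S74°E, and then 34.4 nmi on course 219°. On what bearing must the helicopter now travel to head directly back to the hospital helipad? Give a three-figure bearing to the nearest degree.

281°

Leg 1 (068°, 60.5 nmi): east 60.5 sin 68° = 56.09, north 60.5 cos 68° = 22.66
Leg 2 (S74°E, 27.5 nmi): east 27.5 sin 106° = 26.43, north 27.5 cos 106° = -7.58
Leg 3 (219°, 34.4 nmi): east 34.4 sin 219° = -21.65, north 34.4 cos 219° = -26.73
Net displacement: 60.88 east, -11.65 north. Direction back to start is (-60.88, 11.65): bearing = atan2(-60.88, 11.65) mod 360° = 280.83° ≈ 281°.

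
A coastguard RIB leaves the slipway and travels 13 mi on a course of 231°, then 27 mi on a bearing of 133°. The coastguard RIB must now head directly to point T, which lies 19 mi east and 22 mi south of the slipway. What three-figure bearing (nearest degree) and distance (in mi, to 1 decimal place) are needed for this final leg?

Leg 1 (231°, 13 mi): east 13 sin 231° = -10.10, north 13 cos 231° = -8.18
Leg 2 (133°, 27 mi): east 27 sin 133° = 19.75, north 27 cos 133° = -18.41
Current position: (9.64, -26.60). Target: (19, -22). Remaining: Δeast = 9.36, Δnorth = 4.60.
Bearing = atan2(9.36, 4.60) mod 360° = 63.84°; distance = √((9.36)² + (4.60)²) = 10.424 mi.

064°, 10.4 mi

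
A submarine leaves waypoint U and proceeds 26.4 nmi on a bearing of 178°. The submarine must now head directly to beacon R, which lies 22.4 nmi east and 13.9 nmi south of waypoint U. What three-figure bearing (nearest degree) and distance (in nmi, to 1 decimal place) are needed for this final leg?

Leg 1 (178°, 26.4 nmi): east 26.4 sin 178° = 0.92, north 26.4 cos 178° = -26.38
Current position: (0.92, -26.38). Target: (22.4, -13.9). Remaining: Δeast = 21.48, Δnorth = 12.48.
Bearing = atan2(21.48, 12.48) mod 360° = 59.83°; distance = √((21.48)² + (12.48)²) = 24.843 nmi.

060°, 24.8 nmi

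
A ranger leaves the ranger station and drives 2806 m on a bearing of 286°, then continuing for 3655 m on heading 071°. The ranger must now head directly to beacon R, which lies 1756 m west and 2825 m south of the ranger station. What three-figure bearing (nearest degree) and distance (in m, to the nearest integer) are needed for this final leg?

208°, 5408 m

Leg 1 (286°, 2806 m): east 2806 sin 286° = -2697.30, north 2806 cos 286° = 773.44
Leg 2 (071°, 3655 m): east 3655 sin 71° = 3455.87, north 3655 cos 71° = 1189.95
Current position: (758.57, 1963.39). Target: (-1756, -2825). Remaining: Δeast = -2514.57, Δnorth = -4788.39.
Bearing = atan2(-2514.57, -4788.39) mod 360° = 207.71°; distance = √((-2514.57)² + (-4788.39)²) = 5408.488 m.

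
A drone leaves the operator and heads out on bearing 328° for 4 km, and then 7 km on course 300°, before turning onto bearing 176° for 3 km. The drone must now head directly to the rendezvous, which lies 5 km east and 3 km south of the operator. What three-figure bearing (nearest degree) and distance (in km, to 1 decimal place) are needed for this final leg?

118°, 14.7 km

Leg 1 (328°, 4 km): east 4 sin 328° = -2.12, north 4 cos 328° = 3.39
Leg 2 (300°, 7 km): east 7 sin 300° = -6.06, north 7 cos 300° = 3.50
Leg 3 (176°, 3 km): east 3 sin 176° = 0.21, north 3 cos 176° = -2.99
Current position: (-7.97, 3.90). Target: (5, -3). Remaining: Δeast = 12.97, Δnorth = -6.90.
Bearing = atan2(12.97, -6.90) mod 360° = 118.01°; distance = √((12.97)² + (-6.90)²) = 14.693 km.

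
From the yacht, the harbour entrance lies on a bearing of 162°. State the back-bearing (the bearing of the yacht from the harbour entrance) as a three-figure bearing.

342°

Back-bearing = 162° + 180° = 342°.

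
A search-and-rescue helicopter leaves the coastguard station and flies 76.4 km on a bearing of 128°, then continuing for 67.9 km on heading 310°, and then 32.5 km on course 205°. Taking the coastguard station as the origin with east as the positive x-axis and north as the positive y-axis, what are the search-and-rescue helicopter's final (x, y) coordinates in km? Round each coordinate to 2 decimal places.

(-5.55, -32.85)

Leg 1 (128°, 76.4 km): east 76.4 sin 128° = 60.20, north 76.4 cos 128° = -47.04
Leg 2 (310°, 67.9 km): east 67.9 sin 310° = -52.01, north 67.9 cos 310° = 43.65
Leg 3 (205°, 32.5 km): east 32.5 sin 205° = -13.74, north 32.5 cos 205° = -29.46
Summing: -5.55 km east, -32.85 km north → (-5.55, -32.85).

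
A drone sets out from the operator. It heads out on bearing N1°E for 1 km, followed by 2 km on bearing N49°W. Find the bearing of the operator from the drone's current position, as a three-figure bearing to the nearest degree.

Leg 1 (N1°E, 1 km): east 1 sin 1° = 0.02, north 1 cos 1° = 1.00
Leg 2 (N49°W, 2 km): east 2 sin 311° = -1.51, north 2 cos 311° = 1.31
Net displacement: -1.49 east, 2.31 north. Direction back to start is (1.49, -2.31): bearing = atan2(1.49, -2.31) mod 360° = 147.16° ≈ 147°.

147°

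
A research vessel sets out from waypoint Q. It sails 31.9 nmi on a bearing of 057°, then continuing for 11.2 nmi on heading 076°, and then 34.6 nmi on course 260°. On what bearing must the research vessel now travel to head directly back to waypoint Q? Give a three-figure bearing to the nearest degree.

194°

Leg 1 (057°, 31.9 nmi): east 31.9 sin 57° = 26.75, north 31.9 cos 57° = 17.37
Leg 2 (076°, 11.2 nmi): east 11.2 sin 76° = 10.87, north 11.2 cos 76° = 2.71
Leg 3 (260°, 34.6 nmi): east 34.6 sin 260° = -34.07, north 34.6 cos 260° = -6.01
Net displacement: 3.55 east, 14.08 north. Direction back to start is (-3.55, -14.08): bearing = atan2(-3.55, -14.08) mod 360° = 194.14° ≈ 194°.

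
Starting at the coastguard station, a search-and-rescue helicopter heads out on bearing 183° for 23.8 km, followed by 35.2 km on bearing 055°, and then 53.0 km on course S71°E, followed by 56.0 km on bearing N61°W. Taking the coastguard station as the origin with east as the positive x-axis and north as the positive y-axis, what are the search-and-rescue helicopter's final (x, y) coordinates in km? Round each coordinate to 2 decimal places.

(28.72, 6.32)

Leg 1 (183°, 23.8 km): east 23.8 sin 183° = -1.25, north 23.8 cos 183° = -23.77
Leg 2 (055°, 35.2 km): east 35.2 sin 55° = 28.83, north 35.2 cos 55° = 20.19
Leg 3 (S71°E, 53.0 km): east 53.0 sin 109° = 50.11, north 53.0 cos 109° = -17.26
Leg 4 (N61°W, 56.0 km): east 56.0 sin 299° = -48.98, north 56.0 cos 299° = 27.15
Summing: 28.72 km east, 6.32 km north → (28.72, 6.32).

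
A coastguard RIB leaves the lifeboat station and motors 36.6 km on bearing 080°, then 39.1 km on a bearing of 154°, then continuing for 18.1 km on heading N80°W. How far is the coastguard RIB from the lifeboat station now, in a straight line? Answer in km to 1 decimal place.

43.7 km

Leg 1 (080°, 36.6 km): east 36.6 sin 80° = 36.04, north 36.6 cos 80° = 6.36
Leg 2 (154°, 39.1 km): east 39.1 sin 154° = 17.14, north 39.1 cos 154° = -35.14
Leg 3 (N80°W, 18.1 km): east 18.1 sin 280° = -17.83, north 18.1 cos 280° = 3.14
Net: 35.36 east, -25.64 north. Distance = √((35.36)² + (-25.64)²) = 43.680 km.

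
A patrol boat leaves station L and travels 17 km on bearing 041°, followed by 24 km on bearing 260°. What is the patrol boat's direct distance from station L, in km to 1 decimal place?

15.2 km

Leg 1 (041°, 17 km): east 17 sin 41° = 11.15, north 17 cos 41° = 12.83
Leg 2 (260°, 24 km): east 24 sin 260° = -23.64, north 24 cos 260° = -4.17
Net: -12.48 east, 8.66 north. Distance = √((-12.48)² + (8.66)²) = 15.194 km.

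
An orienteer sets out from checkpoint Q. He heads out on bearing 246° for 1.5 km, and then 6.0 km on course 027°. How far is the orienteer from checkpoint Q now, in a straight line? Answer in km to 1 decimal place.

4.9 km

Leg 1 (246°, 1.5 km): east 1.5 sin 246° = -1.37, north 1.5 cos 246° = -0.61
Leg 2 (027°, 6.0 km): east 6.0 sin 27° = 2.72, north 6.0 cos 27° = 5.35
Net: 1.35 east, 4.74 north. Distance = √((1.35)² + (4.74)²) = 4.926 km.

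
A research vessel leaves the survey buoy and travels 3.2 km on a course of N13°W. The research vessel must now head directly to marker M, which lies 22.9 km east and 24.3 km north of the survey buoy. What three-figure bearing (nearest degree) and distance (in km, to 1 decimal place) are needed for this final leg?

Leg 1 (N13°W, 3.2 km): east 3.2 sin 347° = -0.72, north 3.2 cos 347° = 3.12
Current position: (-0.72, 3.12). Target: (22.9, 24.3). Remaining: Δeast = 23.62, Δnorth = 21.18.
Bearing = atan2(23.62, 21.18) mod 360° = 48.11°; distance = √((23.62)² + (21.18)²) = 31.727 km.

048°, 31.7 km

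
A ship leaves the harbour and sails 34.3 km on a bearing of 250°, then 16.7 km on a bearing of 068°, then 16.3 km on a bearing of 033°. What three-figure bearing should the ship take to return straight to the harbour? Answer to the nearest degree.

Leg 1 (250°, 34.3 km): east 34.3 sin 250° = -32.23, north 34.3 cos 250° = -11.73
Leg 2 (068°, 16.7 km): east 16.7 sin 68° = 15.48, north 16.7 cos 68° = 6.26
Leg 3 (033°, 16.3 km): east 16.3 sin 33° = 8.88, north 16.3 cos 33° = 13.67
Net displacement: -7.87 east, 8.19 north. Direction back to start is (7.87, -8.19): bearing = atan2(7.87, -8.19) mod 360° = 136.16° ≈ 136°.

136°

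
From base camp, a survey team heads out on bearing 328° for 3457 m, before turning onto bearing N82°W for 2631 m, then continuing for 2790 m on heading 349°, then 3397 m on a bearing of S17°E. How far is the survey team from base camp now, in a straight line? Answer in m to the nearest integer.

4857 m

Leg 1 (328°, 3457 m): east 3457 sin 328° = -1831.93, north 3457 cos 328° = 2931.70
Leg 2 (N82°W, 2631 m): east 2631 sin 278° = -2605.40, north 2631 cos 278° = 366.16
Leg 3 (349°, 2790 m): east 2790 sin 349° = -532.36, north 2790 cos 349° = 2738.74
Leg 4 (S17°E, 3397 m): east 3397 sin 163° = 993.19, north 3397 cos 163° = -3248.57
Net: -3976.50 east, 2788.04 north. Distance = √((-3976.50)² + (2788.04)²) = 4856.510 m.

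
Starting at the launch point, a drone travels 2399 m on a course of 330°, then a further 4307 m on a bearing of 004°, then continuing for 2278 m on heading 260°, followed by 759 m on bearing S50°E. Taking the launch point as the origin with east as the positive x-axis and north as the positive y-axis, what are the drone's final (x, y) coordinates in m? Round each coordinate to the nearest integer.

Leg 1 (330°, 2399 m): east 2399 sin 330° = -1199.50, north 2399 cos 330° = 2077.59
Leg 2 (004°, 4307 m): east 4307 sin 4° = 300.44, north 4307 cos 4° = 4296.51
Leg 3 (260°, 2278 m): east 2278 sin 260° = -2243.39, north 2278 cos 260° = -395.57
Leg 4 (S50°E, 759 m): east 759 sin 130° = 581.43, north 759 cos 130° = -487.88
Summing: -2561.02 m east, 5490.66 m north → (-2561, 5491).

(-2561, 5491)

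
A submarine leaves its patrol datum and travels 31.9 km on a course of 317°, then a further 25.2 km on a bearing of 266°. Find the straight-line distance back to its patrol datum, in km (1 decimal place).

Leg 1 (317°, 31.9 km): east 31.9 sin 317° = -21.76, north 31.9 cos 317° = 23.33
Leg 2 (266°, 25.2 km): east 25.2 sin 266° = -25.14, north 25.2 cos 266° = -1.76
Net: -46.89 east, 21.57 north. Distance = √((-46.89)² + (21.57)²) = 51.618 km.

51.6 km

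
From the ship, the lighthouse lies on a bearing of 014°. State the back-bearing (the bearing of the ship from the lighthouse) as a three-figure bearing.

194°

Back-bearing = 014° + 180° = 194°.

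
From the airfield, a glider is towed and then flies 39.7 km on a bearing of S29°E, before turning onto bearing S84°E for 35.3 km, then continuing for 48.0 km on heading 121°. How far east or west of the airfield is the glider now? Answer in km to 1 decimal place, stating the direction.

Leg 1 (S29°E, 39.7 km): east 39.7 sin 151° = 19.25, north 39.7 cos 151° = -34.72
Leg 2 (S84°E, 35.3 km): east 35.3 sin 96° = 35.11, north 35.3 cos 96° = -3.69
Leg 3 (121°, 48.0 km): east 48.0 sin 121° = 41.14, north 48.0 cos 121° = -24.72
Net east component: 95.50 km.

95.5 km east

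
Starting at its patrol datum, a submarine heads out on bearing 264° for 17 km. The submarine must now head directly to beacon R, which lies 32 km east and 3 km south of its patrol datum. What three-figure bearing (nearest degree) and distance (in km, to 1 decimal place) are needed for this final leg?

Leg 1 (264°, 17 km): east 17 sin 264° = -16.91, north 17 cos 264° = -1.78
Current position: (-16.91, -1.78). Target: (32, -3). Remaining: Δeast = 48.91, Δnorth = -1.22.
Bearing = atan2(48.91, -1.22) mod 360° = 91.43°; distance = √((48.91)² + (-1.22)²) = 48.922 km.

091°, 48.9 km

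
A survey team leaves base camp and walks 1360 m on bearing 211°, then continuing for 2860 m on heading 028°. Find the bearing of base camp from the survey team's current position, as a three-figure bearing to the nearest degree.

205°

Leg 1 (211°, 1360 m): east 1360 sin 211° = -700.45, north 1360 cos 211° = -1165.75
Leg 2 (028°, 2860 m): east 2860 sin 28° = 1342.69, north 2860 cos 28° = 2525.23
Net displacement: 642.24 east, 1359.48 north. Direction back to start is (-642.24, -1359.48): bearing = atan2(-642.24, -1359.48) mod 360° = 205.29° ≈ 205°.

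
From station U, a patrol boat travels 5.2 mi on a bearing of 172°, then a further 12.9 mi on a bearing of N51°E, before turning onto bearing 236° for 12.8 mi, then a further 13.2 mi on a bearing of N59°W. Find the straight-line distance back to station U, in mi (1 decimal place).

11.5 mi

Leg 1 (172°, 5.2 mi): east 5.2 sin 172° = 0.72, north 5.2 cos 172° = -5.15
Leg 2 (N51°E, 12.9 mi): east 12.9 sin 51° = 10.03, north 12.9 cos 51° = 8.12
Leg 3 (236°, 12.8 mi): east 12.8 sin 236° = -10.61, north 12.8 cos 236° = -7.16
Leg 4 (N59°W, 13.2 mi): east 13.2 sin 301° = -11.31, north 13.2 cos 301° = 6.80
Net: -11.18 east, 2.61 north. Distance = √((-11.18)² + (2.61)²) = 11.478 mi.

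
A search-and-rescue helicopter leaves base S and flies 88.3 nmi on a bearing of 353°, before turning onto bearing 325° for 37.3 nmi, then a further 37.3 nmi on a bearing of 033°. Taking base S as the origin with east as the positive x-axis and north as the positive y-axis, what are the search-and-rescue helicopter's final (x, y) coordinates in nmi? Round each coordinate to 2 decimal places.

(-11.84, 149.48)

Leg 1 (353°, 88.3 nmi): east 88.3 sin 353° = -10.76, north 88.3 cos 353° = 87.64
Leg 2 (325°, 37.3 nmi): east 37.3 sin 325° = -21.39, north 37.3 cos 325° = 30.55
Leg 3 (033°, 37.3 nmi): east 37.3 sin 33° = 20.32, north 37.3 cos 33° = 31.28
Summing: -11.84 nmi east, 149.48 nmi north → (-11.84, 149.48).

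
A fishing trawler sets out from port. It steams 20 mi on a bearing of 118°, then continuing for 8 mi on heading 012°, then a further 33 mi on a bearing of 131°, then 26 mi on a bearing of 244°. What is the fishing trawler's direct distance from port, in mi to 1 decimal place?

Leg 1 (118°, 20 mi): east 20 sin 118° = 17.66, north 20 cos 118° = -9.39
Leg 2 (012°, 8 mi): east 8 sin 12° = 1.66, north 8 cos 12° = 7.83
Leg 3 (131°, 33 mi): east 33 sin 131° = 24.91, north 33 cos 131° = -21.65
Leg 4 (244°, 26 mi): east 26 sin 244° = -23.37, north 26 cos 244° = -11.40
Net: 20.86 east, -34.61 north. Distance = √((20.86)² + (-34.61)²) = 40.411 mi.

40.4 mi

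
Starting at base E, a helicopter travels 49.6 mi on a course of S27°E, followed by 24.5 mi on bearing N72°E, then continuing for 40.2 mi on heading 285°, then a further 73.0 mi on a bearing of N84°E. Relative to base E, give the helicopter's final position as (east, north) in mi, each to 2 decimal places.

(79.59, -18.59)

Leg 1 (S27°E, 49.6 mi): east 49.6 sin 153° = 22.52, north 49.6 cos 153° = -44.19
Leg 2 (N72°E, 24.5 mi): east 24.5 sin 72° = 23.30, north 24.5 cos 72° = 7.57
Leg 3 (285°, 40.2 mi): east 40.2 sin 285° = -38.83, north 40.2 cos 285° = 10.40
Leg 4 (N84°E, 73.0 mi): east 73.0 sin 84° = 72.60, north 73.0 cos 84° = 7.63
Summing: 79.59 mi east, -18.59 mi north → (79.59, -18.59).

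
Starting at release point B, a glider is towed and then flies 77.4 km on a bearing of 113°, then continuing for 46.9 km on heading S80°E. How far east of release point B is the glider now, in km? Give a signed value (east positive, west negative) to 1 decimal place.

117.4 km

Leg 1 (113°, 77.4 km): east 77.4 sin 113° = 71.25, north 77.4 cos 113° = -30.24
Leg 2 (S80°E, 46.9 km): east 46.9 sin 100° = 46.19, north 46.9 cos 100° = -8.14
Net east component: 117.43 km.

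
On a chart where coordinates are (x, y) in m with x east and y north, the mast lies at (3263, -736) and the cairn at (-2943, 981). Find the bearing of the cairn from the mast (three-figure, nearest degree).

Δeast = -2943 − 3263 = -6206.00; Δnorth = 981 − -736 = 1717.00.
Bearing = atan2(Δeast, Δnorth) mod 360° = 285.47° ≈ 285°.

285°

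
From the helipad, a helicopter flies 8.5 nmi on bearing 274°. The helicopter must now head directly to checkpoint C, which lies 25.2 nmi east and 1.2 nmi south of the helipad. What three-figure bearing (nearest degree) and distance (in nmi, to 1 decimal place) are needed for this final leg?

093°, 33.7 nmi

Leg 1 (274°, 8.5 nmi): east 8.5 sin 274° = -8.48, north 8.5 cos 274° = 0.59
Current position: (-8.48, 0.59). Target: (25.2, -1.2). Remaining: Δeast = 33.68, Δnorth = -1.79.
Bearing = atan2(33.68, -1.79) mod 360° = 93.05°; distance = √((33.68)² + (-1.79)²) = 33.727 nmi.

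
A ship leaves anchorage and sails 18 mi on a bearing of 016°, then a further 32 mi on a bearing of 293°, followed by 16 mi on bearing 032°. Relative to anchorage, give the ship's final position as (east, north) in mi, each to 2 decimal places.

Leg 1 (016°, 18 mi): east 18 sin 16° = 4.96, north 18 cos 16° = 17.30
Leg 2 (293°, 32 mi): east 32 sin 293° = -29.46, north 32 cos 293° = 12.50
Leg 3 (032°, 16 mi): east 16 sin 32° = 8.48, north 16 cos 32° = 13.57
Summing: -16.02 mi east, 43.37 mi north → (-16.02, 43.37).

(-16.02, 43.37)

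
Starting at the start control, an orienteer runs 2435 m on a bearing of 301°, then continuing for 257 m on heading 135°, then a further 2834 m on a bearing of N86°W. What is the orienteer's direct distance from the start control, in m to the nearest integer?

4900 m

Leg 1 (301°, 2435 m): east 2435 sin 301° = -2087.20, north 2435 cos 301° = 1254.12
Leg 2 (135°, 257 m): east 257 sin 135° = 181.73, north 257 cos 135° = -181.73
Leg 3 (N86°W, 2834 m): east 2834 sin 274° = -2827.10, north 2834 cos 274° = 197.69
Net: -4732.57 east, 1270.08 north. Distance = √((-4732.57)² + (1270.08)²) = 4900.036 m.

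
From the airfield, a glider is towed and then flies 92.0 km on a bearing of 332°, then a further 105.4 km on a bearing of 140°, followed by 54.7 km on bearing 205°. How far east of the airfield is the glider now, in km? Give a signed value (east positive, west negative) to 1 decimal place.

Leg 1 (332°, 92.0 km): east 92.0 sin 332° = -43.19, north 92.0 cos 332° = 81.23
Leg 2 (140°, 105.4 km): east 105.4 sin 140° = 67.75, north 105.4 cos 140° = -80.74
Leg 3 (205°, 54.7 km): east 54.7 sin 205° = -23.12, north 54.7 cos 205° = -49.58
Net east component: 1.44 km.

1.4 km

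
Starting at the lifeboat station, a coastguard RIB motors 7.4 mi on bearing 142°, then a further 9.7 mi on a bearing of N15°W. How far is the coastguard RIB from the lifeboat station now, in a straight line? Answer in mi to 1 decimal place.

Leg 1 (142°, 7.4 mi): east 7.4 sin 142° = 4.56, north 7.4 cos 142° = -5.83
Leg 2 (N15°W, 9.7 mi): east 9.7 sin 345° = -2.51, north 9.7 cos 345° = 9.37
Net: 2.05 east, 3.54 north. Distance = √((2.05)² + (3.54)²) = 4.087 mi.

4.1 mi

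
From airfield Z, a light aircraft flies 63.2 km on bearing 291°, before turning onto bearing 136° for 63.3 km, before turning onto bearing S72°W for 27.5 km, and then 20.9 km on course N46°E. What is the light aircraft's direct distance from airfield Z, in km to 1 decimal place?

Leg 1 (291°, 63.2 km): east 63.2 sin 291° = -59.00, north 63.2 cos 291° = 22.65
Leg 2 (136°, 63.3 km): east 63.3 sin 136° = 43.97, north 63.3 cos 136° = -45.53
Leg 3 (S72°W, 27.5 km): east 27.5 sin 252° = -26.15, north 27.5 cos 252° = -8.50
Leg 4 (N46°E, 20.9 km): east 20.9 sin 46° = 15.03, north 20.9 cos 46° = 14.52
Net: -26.15 east, -16.86 north. Distance = √((-26.15)² + (-16.86)²) = 31.117 km.

31.1 km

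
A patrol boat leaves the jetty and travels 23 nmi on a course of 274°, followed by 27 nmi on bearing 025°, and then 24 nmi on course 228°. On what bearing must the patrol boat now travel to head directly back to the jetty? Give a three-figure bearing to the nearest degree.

Leg 1 (274°, 23 nmi): east 23 sin 274° = -22.94, north 23 cos 274° = 1.60
Leg 2 (025°, 27 nmi): east 27 sin 25° = 11.41, north 27 cos 25° = 24.47
Leg 3 (228°, 24 nmi): east 24 sin 228° = -17.84, north 24 cos 228° = -16.06
Net displacement: -29.37 east, 10.02 north. Direction back to start is (29.37, -10.02): bearing = atan2(29.37, -10.02) mod 360° = 108.83° ≈ 109°.

109°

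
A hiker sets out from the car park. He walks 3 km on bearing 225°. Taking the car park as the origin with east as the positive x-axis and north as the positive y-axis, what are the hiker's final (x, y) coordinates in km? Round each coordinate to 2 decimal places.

Leg 1 (225°, 3 km): east 3 sin 225° = -2.12, north 3 cos 225° = -2.12
Summing: -2.12 km east, -2.12 km north → (-2.12, -2.12).

(-2.12, -2.12)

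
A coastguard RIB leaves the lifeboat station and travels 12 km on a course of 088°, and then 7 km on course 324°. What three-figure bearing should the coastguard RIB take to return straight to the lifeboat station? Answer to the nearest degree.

232°

Leg 1 (088°, 12 km): east 12 sin 88° = 11.99, north 12 cos 88° = 0.42
Leg 2 (324°, 7 km): east 7 sin 324° = -4.11, north 7 cos 324° = 5.66
Net displacement: 7.88 east, 6.08 north. Direction back to start is (-7.88, -6.08): bearing = atan2(-7.88, -6.08) mod 360° = 232.33° ≈ 232°.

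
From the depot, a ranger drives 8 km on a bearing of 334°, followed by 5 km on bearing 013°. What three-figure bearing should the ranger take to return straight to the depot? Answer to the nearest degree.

169°

Leg 1 (334°, 8 km): east 8 sin 334° = -3.51, north 8 cos 334° = 7.19
Leg 2 (013°, 5 km): east 5 sin 13° = 1.12, north 5 cos 13° = 4.87
Net displacement: -2.38 east, 12.06 north. Direction back to start is (2.38, -12.06): bearing = atan2(2.38, -12.06) mod 360° = 168.83° ≈ 169°.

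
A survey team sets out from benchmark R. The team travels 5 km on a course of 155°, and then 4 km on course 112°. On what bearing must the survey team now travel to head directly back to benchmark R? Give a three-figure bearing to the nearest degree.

316°

Leg 1 (155°, 5 km): east 5 sin 155° = 2.11, north 5 cos 155° = -4.53
Leg 2 (112°, 4 km): east 4 sin 112° = 3.71, north 4 cos 112° = -1.50
Net displacement: 5.82 east, -6.03 north. Direction back to start is (-5.82, 6.03): bearing = atan2(-5.82, 6.03) mod 360° = 316.01° ≈ 316°.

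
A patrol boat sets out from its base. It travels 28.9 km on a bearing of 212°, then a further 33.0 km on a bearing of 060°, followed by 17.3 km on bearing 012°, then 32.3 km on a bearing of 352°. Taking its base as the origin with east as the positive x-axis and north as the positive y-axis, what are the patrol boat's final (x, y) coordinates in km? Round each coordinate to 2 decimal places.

Leg 1 (212°, 28.9 km): east 28.9 sin 212° = -15.31, north 28.9 cos 212° = -24.51
Leg 2 (060°, 33.0 km): east 33.0 sin 60° = 28.58, north 33.0 cos 60° = 16.50
Leg 3 (012°, 17.3 km): east 17.3 sin 12° = 3.60, north 17.3 cos 12° = 16.92
Leg 4 (352°, 32.3 km): east 32.3 sin 352° = -4.50, north 32.3 cos 352° = 31.99
Summing: 12.37 km east, 40.90 km north → (12.37, 40.90).

(12.37, 40.90)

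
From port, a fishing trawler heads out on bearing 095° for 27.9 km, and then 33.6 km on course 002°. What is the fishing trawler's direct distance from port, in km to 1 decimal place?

42.5 km

Leg 1 (095°, 27.9 km): east 27.9 sin 95° = 27.79, north 27.9 cos 95° = -2.43
Leg 2 (002°, 33.6 km): east 33.6 sin 2° = 1.17, north 33.6 cos 2° = 33.58
Net: 28.97 east, 31.15 north. Distance = √((28.97)² + (31.15)²) = 42.535 km.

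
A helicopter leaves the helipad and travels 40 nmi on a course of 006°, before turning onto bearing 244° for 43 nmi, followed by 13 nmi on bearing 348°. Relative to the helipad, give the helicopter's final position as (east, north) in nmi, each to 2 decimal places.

(-37.17, 33.65)

Leg 1 (006°, 40 nmi): east 40 sin 6° = 4.18, north 40 cos 6° = 39.78
Leg 2 (244°, 43 nmi): east 43 sin 244° = -38.65, north 43 cos 244° = -18.85
Leg 3 (348°, 13 nmi): east 13 sin 348° = -2.70, north 13 cos 348° = 12.72
Summing: -37.17 nmi east, 33.65 nmi north → (-37.17, 33.65).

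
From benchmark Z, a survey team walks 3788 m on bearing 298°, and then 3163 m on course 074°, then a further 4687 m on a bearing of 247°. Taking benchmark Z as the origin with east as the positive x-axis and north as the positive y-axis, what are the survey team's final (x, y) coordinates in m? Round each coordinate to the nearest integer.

Leg 1 (298°, 3788 m): east 3788 sin 298° = -3344.61, north 3788 cos 298° = 1778.36
Leg 2 (074°, 3163 m): east 3163 sin 74° = 3040.47, north 3163 cos 74° = 871.84
Leg 3 (247°, 4687 m): east 4687 sin 247° = -4314.41, north 4687 cos 247° = -1831.36
Summing: -4618.54 m east, 818.84 m north → (-4619, 819).

(-4619, 819)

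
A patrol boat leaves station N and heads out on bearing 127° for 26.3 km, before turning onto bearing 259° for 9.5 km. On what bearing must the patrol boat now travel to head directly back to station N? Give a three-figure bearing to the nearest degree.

326°

Leg 1 (127°, 26.3 km): east 26.3 sin 127° = 21.00, north 26.3 cos 127° = -15.83
Leg 2 (259°, 9.5 km): east 9.5 sin 259° = -9.33, north 9.5 cos 259° = -1.81
Net displacement: 11.68 east, -17.64 north. Direction back to start is (-11.68, 17.64): bearing = atan2(-11.68, 17.64) mod 360° = 326.49° ≈ 326°.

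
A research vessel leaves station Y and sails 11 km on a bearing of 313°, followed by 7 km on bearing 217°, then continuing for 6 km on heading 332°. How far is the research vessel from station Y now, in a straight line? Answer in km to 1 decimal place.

16.7 km

Leg 1 (313°, 11 km): east 11 sin 313° = -8.04, north 11 cos 313° = 7.50
Leg 2 (217°, 7 km): east 7 sin 217° = -4.21, north 7 cos 217° = -5.59
Leg 3 (332°, 6 km): east 6 sin 332° = -2.82, north 6 cos 332° = 5.30
Net: -15.07 east, 7.21 north. Distance = √((-15.07)² + (7.21)²) = 16.710 km.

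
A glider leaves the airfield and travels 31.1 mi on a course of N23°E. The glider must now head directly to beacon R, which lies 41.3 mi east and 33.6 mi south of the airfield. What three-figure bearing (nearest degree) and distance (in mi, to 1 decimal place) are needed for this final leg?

155°, 68.7 mi

Leg 1 (N23°E, 31.1 mi): east 31.1 sin 23° = 12.15, north 31.1 cos 23° = 28.63
Current position: (12.15, 28.63). Target: (41.3, -33.6). Remaining: Δeast = 29.15, Δnorth = -62.23.
Bearing = atan2(29.15, -62.23) mod 360° = 154.90°; distance = √((29.15)² + (-62.23)²) = 68.716 mi.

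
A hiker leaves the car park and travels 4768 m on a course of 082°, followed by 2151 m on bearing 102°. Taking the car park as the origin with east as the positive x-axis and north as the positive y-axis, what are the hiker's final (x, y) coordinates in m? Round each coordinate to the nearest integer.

(6826, 216)

Leg 1 (082°, 4768 m): east 4768 sin 82° = 4721.60, north 4768 cos 82° = 663.58
Leg 2 (102°, 2151 m): east 2151 sin 102° = 2104.00, north 2151 cos 102° = -447.22
Summing: 6825.59 m east, 216.36 m north → (6826, 216).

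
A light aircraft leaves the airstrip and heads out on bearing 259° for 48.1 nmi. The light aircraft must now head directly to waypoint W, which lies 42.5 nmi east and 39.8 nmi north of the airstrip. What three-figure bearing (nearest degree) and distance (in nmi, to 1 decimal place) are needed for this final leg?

Leg 1 (259°, 48.1 nmi): east 48.1 sin 259° = -47.22, north 48.1 cos 259° = -9.18
Current position: (-47.22, -9.18). Target: (42.5, 39.8). Remaining: Δeast = 89.72, Δnorth = 48.98.
Bearing = atan2(89.72, 48.98) mod 360° = 61.37°; distance = √((89.72)² + (48.98)²) = 102.215 nmi.

061°, 102.2 nmi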